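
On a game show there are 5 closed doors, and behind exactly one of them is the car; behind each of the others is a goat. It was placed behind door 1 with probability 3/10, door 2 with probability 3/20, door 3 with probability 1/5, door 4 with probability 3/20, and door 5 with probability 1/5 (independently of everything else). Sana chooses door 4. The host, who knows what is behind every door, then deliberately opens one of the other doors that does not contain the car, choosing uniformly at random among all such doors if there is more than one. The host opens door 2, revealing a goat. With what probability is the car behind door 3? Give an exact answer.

16/65

Consider each possible location of the car in turn.
If it is behind door 1 (prior 3/10): the host has 3 equally likely choices, so probability 1/3; weight (3/10)·(1/3) = 1/10.
If it is behind door 2 (prior 3/20): the host opened door 2, so this case is ruled out; weight (3/20)·0 = 0.
If it is behind either of doors 3 and 5 (prior 1/5 each): the host has 3 equally likely choices, so probability 1/3; weight (1/5)·(1/3) = 1/15 each.
If it is behind door 4 (prior 3/20): the host has 4 equally likely choices, so probability 1/4; weight (3/20)·(1/4) = 3/80.
The weights sum to 13/48.
So P(the car behind door 3 | the host opened door 2) = (1/15) / (13/48) = 16/65.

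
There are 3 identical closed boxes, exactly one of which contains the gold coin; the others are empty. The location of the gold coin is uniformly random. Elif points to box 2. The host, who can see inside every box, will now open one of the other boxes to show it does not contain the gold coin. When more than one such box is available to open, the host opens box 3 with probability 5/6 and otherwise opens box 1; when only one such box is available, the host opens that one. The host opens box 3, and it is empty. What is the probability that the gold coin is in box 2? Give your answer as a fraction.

5/11

Condition on the true location of the gold coin.
If it is in box 1 (prior 1/3): only box 3 is available, probability 1; weight (1/3)·1 = 1/3.
If it is in box 2 (prior 1/3): box 3 is available, opened with probability 5/6; weight (1/3)·(5/6) = 5/18.
If it is in box 3 (prior 1/3): the host opened box 3, so this case is ruled out; weight (1/3)·0 = 0.
The weights sum to 11/18.
So P(the gold coin in box 2 | the host opened box 3) = (5/18) / (11/18) = 5/11.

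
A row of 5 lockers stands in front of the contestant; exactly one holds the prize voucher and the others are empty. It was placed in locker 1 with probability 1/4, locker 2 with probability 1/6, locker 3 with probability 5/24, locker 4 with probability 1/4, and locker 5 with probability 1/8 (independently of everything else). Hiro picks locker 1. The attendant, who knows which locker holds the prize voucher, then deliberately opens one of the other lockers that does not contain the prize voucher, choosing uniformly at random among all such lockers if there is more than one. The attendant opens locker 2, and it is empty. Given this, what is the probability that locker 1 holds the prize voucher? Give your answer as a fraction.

Apply Bayes' rule, conditioning on where the prize voucher actually is.
If it is in locker 1 (prior 1/4): the attendant has 4 equally likely choices, so probability 1/4; weight (1/4)·(1/4) = 1/16.
If it is in locker 2 (prior 1/6): the attendant opened locker 2, so this case is ruled out; weight (1/6)·0 = 0.
If it is in locker 3 (prior 5/24): the attendant has 3 equally likely choices, so probability 1/3; weight (5/24)·(1/3) = 5/72.
If it is in locker 4 (prior 1/4): the attendant has 3 equally likely choices, so probability 1/3; weight (1/4)·(1/3) = 1/12.
If it is in locker 5 (prior 1/8): the attendant has 3 equally likely choices, so probability 1/3; weight (1/8)·(1/3) = 1/24.
The weights sum to 37/144.
So P(the prize voucher in locker 1 | the attendant opened locker 2) = (1/16) / (37/144) = 9/37.

9/37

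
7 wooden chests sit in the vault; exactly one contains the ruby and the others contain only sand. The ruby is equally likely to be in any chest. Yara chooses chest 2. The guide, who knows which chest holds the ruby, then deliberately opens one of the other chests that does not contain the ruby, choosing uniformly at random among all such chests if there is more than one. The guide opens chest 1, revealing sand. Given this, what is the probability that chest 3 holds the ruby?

6/35

Consider each possible location of the ruby in turn.
If it is in chest 1 (prior 1/7): the guide opened chest 1, so this case is ruled out; weight (1/7)·0 = 0.
If it is in chest 2 (prior 1/7): the guide has 6 equally likely choices, so probability 1/6; weight (1/7)·(1/6) = 1/42.
If it is in any of chests 3, 4, 5, 6, and 7 (prior 1/7 each): the guide has 5 equally likely choices, so probability 1/5; weight (1/7)·(1/5) = 1/35 each.
The weights sum to 1/6.
So P(the ruby in chest 3 | the guide opened chest 1) = (1/35) / (1/6) = 6/35.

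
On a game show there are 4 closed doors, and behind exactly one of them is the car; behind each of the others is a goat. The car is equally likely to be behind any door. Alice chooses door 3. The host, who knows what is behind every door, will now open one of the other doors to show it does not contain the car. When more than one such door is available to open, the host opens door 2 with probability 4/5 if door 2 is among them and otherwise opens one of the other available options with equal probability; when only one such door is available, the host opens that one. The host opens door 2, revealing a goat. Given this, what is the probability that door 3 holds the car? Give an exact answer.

Apply Bayes' rule, conditioning on where the car actually is.
If it is behind any of doors 1, 3, and 4 (prior 1/4 each): door 2 is available, opened with probability 4/5; weight (1/4)·(4/5) = 1/5 each.
If it is behind door 2 (prior 1/4): the host opened door 2, so this case is ruled out; weight (1/4)·0 = 0.
The weights sum to 3/5.
So P(the car behind door 3 | the host opened door 2) = (1/5) / (3/5) = 1/3.

1/3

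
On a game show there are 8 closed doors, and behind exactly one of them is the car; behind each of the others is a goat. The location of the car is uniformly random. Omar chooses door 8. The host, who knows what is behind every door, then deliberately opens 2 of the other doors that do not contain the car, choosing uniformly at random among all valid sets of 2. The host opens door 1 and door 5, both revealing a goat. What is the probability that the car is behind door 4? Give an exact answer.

7/40

Apply Bayes' rule, conditioning on where the car actually is.
If it is behind either of doors 1 and 5 (prior 1/8 each): that door was opened and seen not to hold the prize — ruled out; weight (1/8)·0 = 0 each.
If it is behind any of doors 2, 3, 4, 6, and 7 (prior 1/8 each): the host has 15 equally likely choices, so probability 1/15; weight (1/8)·(1/15) = 1/120 each.
If it is behind door 8 (prior 1/8): the host has 21 equally likely choices, so probability 1/21; weight (1/8)·(1/21) = 1/168.
The weights sum to 1/21.
So P(the car behind door 4 | the host opened door 1 and door 5) = (1/120) / (1/21) = 7/40.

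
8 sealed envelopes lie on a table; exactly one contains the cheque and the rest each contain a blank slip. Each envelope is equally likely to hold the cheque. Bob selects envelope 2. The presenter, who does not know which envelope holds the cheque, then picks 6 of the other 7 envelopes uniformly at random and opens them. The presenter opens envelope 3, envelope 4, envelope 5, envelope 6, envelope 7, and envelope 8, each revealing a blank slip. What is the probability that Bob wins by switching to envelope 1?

Because the presenter chose which envelopes to open without knowing where the cheque is, the choice is independent of the prize location. Learning that none of the 6 opened envelopes holds the cheque simply rules out those 6 locations and leaves the remaining 2 envelopes still equally likely by symmetry.
So P(the cheque in envelope 1) = 1/2.

1/2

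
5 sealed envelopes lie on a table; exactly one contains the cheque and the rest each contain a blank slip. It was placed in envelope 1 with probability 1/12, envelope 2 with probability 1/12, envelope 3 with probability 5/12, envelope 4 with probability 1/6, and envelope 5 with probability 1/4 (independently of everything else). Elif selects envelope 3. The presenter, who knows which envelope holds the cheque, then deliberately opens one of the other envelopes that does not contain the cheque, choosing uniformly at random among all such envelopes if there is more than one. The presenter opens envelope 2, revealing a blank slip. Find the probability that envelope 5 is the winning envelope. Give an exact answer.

Consider each possible location of the cheque in turn.
If it is in envelope 1 (prior 1/12): the presenter has 3 equally likely choices, so probability 1/3; weight (1/12)·(1/3) = 1/36.
If it is in envelope 2 (prior 1/12): the presenter opened envelope 2, so this case is ruled out; weight (1/12)·0 = 0.
If it is in envelope 3 (prior 5/12): the presenter has 4 equally likely choices, so probability 1/4; weight (5/12)·(1/4) = 5/48.
If it is in envelope 4 (prior 1/6): the presenter has 3 equally likely choices, so probability 1/3; weight (1/6)·(1/3) = 1/18.
If it is in envelope 5 (prior 1/4): the presenter has 3 equally likely choices, so probability 1/3; weight (1/4)·(1/3) = 1/12.
The weights sum to 13/48.
So P(the cheque in envelope 5 | the presenter opened envelope 2) = (1/12) / (13/48) = 4/13.

4/13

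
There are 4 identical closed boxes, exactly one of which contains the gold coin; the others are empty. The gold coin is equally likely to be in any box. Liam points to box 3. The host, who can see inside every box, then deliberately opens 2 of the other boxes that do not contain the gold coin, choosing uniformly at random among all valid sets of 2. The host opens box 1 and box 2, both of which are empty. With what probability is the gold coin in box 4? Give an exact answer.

Consider each possible location of the gold coin in turn.
If it is in either of boxes 1 and 2 (prior 1/4 each): that box was opened and seen not to hold the prize — ruled out; weight (1/4)·0 = 0 each.
If it is in box 3 (prior 1/4): the host has 3 equally likely choices, so probability 1/3; weight (1/4)·(1/3) = 1/12.
If it is in box 4 (prior 1/4): the host has no choice, probability 1; weight (1/4)·1 = 1/4.
The weights sum to 1/3.
So P(the gold coin in box 4 | the host opened box 1 and box 2) = (1/4) / (1/3) = 3/4.

3/4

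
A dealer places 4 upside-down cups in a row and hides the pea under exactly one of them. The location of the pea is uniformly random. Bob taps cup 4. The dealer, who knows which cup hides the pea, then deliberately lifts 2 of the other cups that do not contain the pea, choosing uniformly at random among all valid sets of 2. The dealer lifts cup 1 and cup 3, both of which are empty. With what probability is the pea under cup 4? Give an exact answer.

Condition on the true location of the pea.
If it is under either of cups 1 and 3 (prior 1/4 each): that cup was opened and seen not to hold the prize — ruled out; weight (1/4)·0 = 0 each.
If it is under cup 2 (prior 1/4): the dealer has no choice, probability 1; weight (1/4)·1 = 1/4.
If it is under cup 4 (prior 1/4): the dealer has 3 equally likely choices, so probability 1/3; weight (1/4)·(1/3) = 1/12.
The weights sum to 1/3.
So P(the pea under cup 4 | the dealer opened cup 1 and cup 3) = (1/12) / (1/3) = 1/4.

1/4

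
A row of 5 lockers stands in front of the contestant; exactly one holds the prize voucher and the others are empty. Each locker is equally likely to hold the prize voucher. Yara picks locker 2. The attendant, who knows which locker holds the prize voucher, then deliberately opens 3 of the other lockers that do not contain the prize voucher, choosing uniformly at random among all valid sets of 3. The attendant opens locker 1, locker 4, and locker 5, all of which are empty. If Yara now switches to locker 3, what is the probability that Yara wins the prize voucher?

Apply Bayes' rule, conditioning on where the prize voucher actually is.
If it is in any of lockers 1, 4, and 5 (prior 1/5 each): that locker was opened and seen not to hold the prize — ruled out; weight (1/5)·0 = 0 each.
If it is in locker 2 (prior 1/5): the attendant has 4 equally likely choices, so probability 1/4; weight (1/5)·(1/4) = 1/20.
If it is in locker 3 (prior 1/5): the attendant has no choice, probability 1; weight (1/5)·1 = 1/5.
The weights sum to 1/4.
So P(the prize voucher in locker 3 | the attendant opened locker 1, locker 4, and locker 5) = (1/5) / (1/4) = 4/5.

4/5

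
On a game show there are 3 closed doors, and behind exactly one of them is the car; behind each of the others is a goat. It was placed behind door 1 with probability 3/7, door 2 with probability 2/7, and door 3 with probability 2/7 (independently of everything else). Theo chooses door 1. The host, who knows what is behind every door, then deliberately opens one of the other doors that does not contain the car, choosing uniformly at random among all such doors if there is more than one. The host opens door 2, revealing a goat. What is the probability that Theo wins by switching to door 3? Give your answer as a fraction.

4/7

Consider each possible location of the car in turn.
If it is behind door 1 (prior 3/7): the host has 2 equally likely choices, so probability 1/2; weight (3/7)·(1/2) = 3/14.
If it is behind door 2 (prior 2/7): the host opened door 2, so this case is ruled out; weight (2/7)·0 = 0.
If it is behind door 3 (prior 2/7): the host has no choice, probability 1; weight (2/7)·1 = 2/7.
The weights sum to 1/2.
So P(the car behind door 3 | the host opened door 2) = (2/7) / (1/2) = 4/7.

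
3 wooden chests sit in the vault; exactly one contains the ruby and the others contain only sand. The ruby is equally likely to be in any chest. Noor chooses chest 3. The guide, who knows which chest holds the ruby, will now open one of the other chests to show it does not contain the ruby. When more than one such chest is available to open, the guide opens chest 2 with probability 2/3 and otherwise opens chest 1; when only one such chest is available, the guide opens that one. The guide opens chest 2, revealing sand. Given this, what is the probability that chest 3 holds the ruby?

Consider each possible location of the ruby in turn.
If it is in chest 1 (prior 1/3): only chest 2 is available, probability 1; weight (1/3)·1 = 1/3.
If it is in chest 2 (prior 1/3): the guide opened chest 2, so this case is ruled out; weight (1/3)·0 = 0.
If it is in chest 3 (prior 1/3): chest 2 is available, opened with probability 2/3; weight (1/3)·(2/3) = 2/9.
The weights sum to 5/9.
So P(the ruby in chest 3 | the guide opened chest 2) = (2/9) / (5/9) = 2/5.

2/5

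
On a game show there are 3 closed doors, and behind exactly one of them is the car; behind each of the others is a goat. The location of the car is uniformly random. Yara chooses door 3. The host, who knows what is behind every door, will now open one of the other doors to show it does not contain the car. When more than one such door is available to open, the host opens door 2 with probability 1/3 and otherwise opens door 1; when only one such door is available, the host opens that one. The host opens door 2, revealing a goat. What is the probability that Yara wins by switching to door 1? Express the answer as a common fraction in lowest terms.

3/4

Apply Bayes' rule, conditioning on where the car actually is.
If it is behind door 1 (prior 1/3): only door 2 is available, probability 1; weight (1/3)·1 = 1/3.
If it is behind door 2 (prior 1/3): the host opened door 2, so this case is ruled out; weight (1/3)·0 = 0.
If it is behind door 3 (prior 1/3): door 2 is available, opened with probability 1/3; weight (1/3)·(1/3) = 1/9.
The weights sum to 4/9.
So P(the car behind door 1 | the host opened door 2) = (1/3) / (4/9) = 3/4.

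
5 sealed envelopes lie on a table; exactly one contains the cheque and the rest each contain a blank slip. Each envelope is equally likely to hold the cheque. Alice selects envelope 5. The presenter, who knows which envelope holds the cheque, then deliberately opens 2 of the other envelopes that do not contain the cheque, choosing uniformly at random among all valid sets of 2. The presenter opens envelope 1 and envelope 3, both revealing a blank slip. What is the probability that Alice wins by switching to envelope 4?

Condition on the true location of the cheque.
If it is in either of envelopes 1 and 3 (prior 1/5 each): that envelope was opened and seen not to hold the prize — ruled out; weight (1/5)·0 = 0 each.
If it is in either of envelopes 2 and 4 (prior 1/5 each): the presenter has 3 equally likely choices, so probability 1/3; weight (1/5)·(1/3) = 1/15 each.
If it is in envelope 5 (prior 1/5): the presenter has 6 equally likely choices, so probability 1/6; weight (1/5)·(1/6) = 1/30.
The weights sum to 1/6.
So P(the cheque in envelope 4 | the presenter opened envelope 1 and envelope 3) = (1/15) / (1/6) = 2/5.

2/5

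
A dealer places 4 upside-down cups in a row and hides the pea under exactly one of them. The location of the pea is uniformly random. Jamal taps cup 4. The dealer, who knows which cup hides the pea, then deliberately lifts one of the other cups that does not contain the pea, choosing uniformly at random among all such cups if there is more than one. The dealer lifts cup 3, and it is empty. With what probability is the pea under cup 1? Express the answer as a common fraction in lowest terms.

Condition on the true location of the pea.
If it is under either of cups 1 and 2 (prior 1/4 each): the dealer has 2 equally likely choices, so probability 1/2; weight (1/4)·(1/2) = 1/8 each.
If it is under cup 3 (prior 1/4): the dealer opened cup 3, so this case is ruled out; weight (1/4)·0 = 0.
If it is under cup 4 (prior 1/4): the dealer has 3 equally likely choices, so probability 1/3; weight (1/4)·(1/3) = 1/12.
The weights sum to 1/3.
So P(the pea under cup 1 | the dealer opened cup 3) = (1/8) / (1/3) = 3/8.

3/8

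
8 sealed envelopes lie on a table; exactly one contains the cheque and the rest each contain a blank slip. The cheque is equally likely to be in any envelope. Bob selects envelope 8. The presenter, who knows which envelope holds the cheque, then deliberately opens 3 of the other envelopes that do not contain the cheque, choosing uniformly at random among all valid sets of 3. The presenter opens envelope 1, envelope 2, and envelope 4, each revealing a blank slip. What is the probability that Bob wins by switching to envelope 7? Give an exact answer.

7/32

Condition on the true location of the cheque.
If it is in any of envelopes 1, 2, and 4 (prior 1/8 each): that envelope was opened and seen not to hold the prize — ruled out; weight (1/8)·0 = 0 each.
If it is in any of envelopes 3, 5, 6, and 7 (prior 1/8 each): the presenter has 20 equally likely choices, so probability 1/20; weight (1/8)·(1/20) = 1/160 each.
If it is in envelope 8 (prior 1/8): the presenter has 35 equally likely choices, so probability 1/35; weight (1/8)·(1/35) = 1/280.
The weights sum to 1/35.
So P(the cheque in envelope 7 | the presenter opened envelope 1, envelope 2, and envelope 4) = (1/160) / (1/35) = 7/32.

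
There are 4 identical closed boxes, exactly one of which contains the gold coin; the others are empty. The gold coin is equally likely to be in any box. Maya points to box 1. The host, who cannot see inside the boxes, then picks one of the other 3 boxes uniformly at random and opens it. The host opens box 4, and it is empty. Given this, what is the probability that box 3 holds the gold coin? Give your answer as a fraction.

Apply Bayes' rule, conditioning on where the gold coin actually is.
If it is in any of boxes 1, 2, and 3 (prior 1/4 each): the host picks box 4 with probability 1/3 regardless, and it is not the prize; weight (1/4)·(1/3) = 1/12 each.
If it is in box 4 (prior 1/4): the host opened box 4, so this case is ruled out; weight (1/4)·0 = 0.
The weights sum to 1/4.
So P(the gold coin in box 3 | the host opened box 4) = (1/12) / (1/4) = 1/3.

1/3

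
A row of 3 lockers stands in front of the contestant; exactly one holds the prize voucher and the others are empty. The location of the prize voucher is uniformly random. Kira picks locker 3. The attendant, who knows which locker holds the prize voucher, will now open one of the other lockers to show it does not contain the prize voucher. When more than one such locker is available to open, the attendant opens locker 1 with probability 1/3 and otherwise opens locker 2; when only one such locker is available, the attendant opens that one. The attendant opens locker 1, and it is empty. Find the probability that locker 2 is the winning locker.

Condition on the true location of the prize voucher.
If it is in locker 1 (prior 1/3): the attendant opened locker 1, so this case is ruled out; weight (1/3)·0 = 0.
If it is in locker 2 (prior 1/3): only locker 1 is available, probability 1; weight (1/3)·1 = 1/3.
If it is in locker 3 (prior 1/3): locker 1 is available, opened with probability 1/3; weight (1/3)·(1/3) = 1/9.
The weights sum to 4/9.
So P(the prize voucher in locker 2 | the attendant opened locker 1) = (1/3) / (4/9) = 3/4.

3/4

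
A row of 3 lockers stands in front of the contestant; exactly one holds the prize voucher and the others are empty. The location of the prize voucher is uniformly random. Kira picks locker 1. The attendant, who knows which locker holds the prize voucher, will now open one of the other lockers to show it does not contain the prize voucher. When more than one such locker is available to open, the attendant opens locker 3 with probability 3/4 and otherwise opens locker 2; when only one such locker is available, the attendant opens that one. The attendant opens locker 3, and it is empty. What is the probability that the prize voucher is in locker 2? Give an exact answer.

Apply Bayes' rule, conditioning on where the prize voucher actually is.
If it is in locker 1 (prior 1/3): locker 3 is available, opened with probability 3/4; weight (1/3)·(3/4) = 1/4.
If it is in locker 2 (prior 1/3): only locker 3 is available, probability 1; weight (1/3)·1 = 1/3.
If it is in locker 3 (prior 1/3): the attendant opened locker 3, so this case is ruled out; weight (1/3)·0 = 0.
The weights sum to 7/12.
So P(the prize voucher in locker 2 | the attendant opened locker 3) = (1/3) / (7/12) = 4/7.

4/7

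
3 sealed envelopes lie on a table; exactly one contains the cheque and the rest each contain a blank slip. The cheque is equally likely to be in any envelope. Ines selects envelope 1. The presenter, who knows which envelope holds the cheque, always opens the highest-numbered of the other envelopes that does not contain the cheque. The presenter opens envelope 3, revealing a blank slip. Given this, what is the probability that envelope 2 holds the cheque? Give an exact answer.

Consider each possible location of the cheque in turn.
If it is in either of envelopes 1 and 2 (prior 1/3 each): envelope 3 is the highest-numbered option available, probability 1; weight (1/3)·1 = 1/3 each.
If it is in envelope 3 (prior 1/3): the presenter opened envelope 3, so this case is ruled out; weight (1/3)·0 = 0.
The weights sum to 2/3.
So P(the cheque in envelope 2 | the presenter opened envelope 3) = (1/3) / (2/3) = 1/2.

1/2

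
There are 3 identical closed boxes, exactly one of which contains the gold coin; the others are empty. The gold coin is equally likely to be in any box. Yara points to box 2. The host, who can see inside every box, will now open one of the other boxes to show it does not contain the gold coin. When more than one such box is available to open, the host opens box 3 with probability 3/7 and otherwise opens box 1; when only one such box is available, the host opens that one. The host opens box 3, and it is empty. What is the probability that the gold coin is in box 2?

3/10

Condition on the true location of the gold coin.
If it is in box 1 (prior 1/3): only box 3 is available, probability 1; weight (1/3)·1 = 1/3.
If it is in box 2 (prior 1/3): box 3 is available, opened with probability 3/7; weight (1/3)·(3/7) = 1/7.
If it is in box 3 (prior 1/3): the host opened box 3, so this case is ruled out; weight (1/3)·0 = 0.
The weights sum to 10/21.
So P(the gold coin in box 2 | the host opened box 3) = (1/7) / (10/21) = 3/10.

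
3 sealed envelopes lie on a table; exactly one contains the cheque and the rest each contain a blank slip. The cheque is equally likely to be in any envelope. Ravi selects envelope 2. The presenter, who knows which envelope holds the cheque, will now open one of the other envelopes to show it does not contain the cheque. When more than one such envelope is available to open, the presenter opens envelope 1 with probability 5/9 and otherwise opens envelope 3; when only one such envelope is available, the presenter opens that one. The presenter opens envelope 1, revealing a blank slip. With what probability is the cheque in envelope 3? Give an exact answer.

9/14

Condition on the true location of the cheque.
If it is in envelope 1 (prior 1/3): the presenter opened envelope 1, so this case is ruled out; weight (1/3)·0 = 0.
If it is in envelope 2 (prior 1/3): envelope 1 is available, opened with probability 5/9; weight (1/3)·(5/9) = 5/27.
If it is in envelope 3 (prior 1/3): only envelope 1 is available, probability 1; weight (1/3)·1 = 1/3.
The weights sum to 14/27.
So P(the cheque in envelope 3 | the presenter opened envelope 1) = (1/3) / (14/27) = 9/14.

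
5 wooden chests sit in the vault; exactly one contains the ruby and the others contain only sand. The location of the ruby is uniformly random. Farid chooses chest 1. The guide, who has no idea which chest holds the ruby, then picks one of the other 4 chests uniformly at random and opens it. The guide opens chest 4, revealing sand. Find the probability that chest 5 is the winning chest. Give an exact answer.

Condition on the true location of the ruby.
If it is in any of chests 1, 2, 3, and 5 (prior 1/5 each): the guide picks chest 4 with probability 1/4 regardless, and it is not the prize; weight (1/5)·(1/4) = 1/20 each.
If it is in chest 4 (prior 1/5): the guide opened chest 4, so this case is ruled out; weight (1/5)·0 = 0.
The weights sum to 1/5.
So P(the ruby in chest 5 | the guide opened chest 4) = (1/20) / (1/5) = 1/4.

1/4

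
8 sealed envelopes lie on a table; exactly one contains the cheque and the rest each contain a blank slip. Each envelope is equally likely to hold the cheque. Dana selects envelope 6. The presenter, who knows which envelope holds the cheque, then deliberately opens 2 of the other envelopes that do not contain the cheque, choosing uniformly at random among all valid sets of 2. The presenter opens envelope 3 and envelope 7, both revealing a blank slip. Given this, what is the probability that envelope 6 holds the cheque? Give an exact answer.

1/8

Consider each possible location of the cheque in turn.
If it is in any of envelopes 1, 2, 4, 5, and 8 (prior 1/8 each): the presenter has 15 equally likely choices, so probability 1/15; weight (1/8)·(1/15) = 1/120 each.
If it is in either of envelopes 3 and 7 (prior 1/8 each): that envelope was opened and seen not to hold the prize — ruled out; weight (1/8)·0 = 0 each.
If it is in envelope 6 (prior 1/8): the presenter has 21 equally likely choices, so probability 1/21; weight (1/8)·(1/21) = 1/168.
The weights sum to 1/21.
So P(the cheque in envelope 6 | the presenter opened envelope 3 and envelope 7) = (1/168) / (1/21) = 1/8.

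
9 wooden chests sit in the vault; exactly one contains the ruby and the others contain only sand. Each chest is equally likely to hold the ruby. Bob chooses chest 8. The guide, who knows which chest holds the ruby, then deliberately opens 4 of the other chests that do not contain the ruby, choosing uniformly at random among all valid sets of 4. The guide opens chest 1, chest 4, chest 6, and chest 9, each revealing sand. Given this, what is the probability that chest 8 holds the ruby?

Condition on the true location of the ruby.
If it is in any of chests 1, 4, 6, and 9 (prior 1/9 each): that chest was opened and seen not to hold the prize — ruled out; weight (1/9)·0 = 0 each.
If it is in any of chests 2, 3, 5, and 7 (prior 1/9 each): the guide has 35 equally likely choices, so probability 1/35; weight (1/9)·(1/35) = 1/315 each.
If it is in chest 8 (prior 1/9): the guide has 70 equally likely choices, so probability 1/70; weight (1/9)·(1/70) = 1/630.
The weights sum to 1/70.
So P(the ruby in chest 8 | the guide opened chest 1, chest 4, chest 6, and chest 9) = (1/630) / (1/70) = 1/9.

1/9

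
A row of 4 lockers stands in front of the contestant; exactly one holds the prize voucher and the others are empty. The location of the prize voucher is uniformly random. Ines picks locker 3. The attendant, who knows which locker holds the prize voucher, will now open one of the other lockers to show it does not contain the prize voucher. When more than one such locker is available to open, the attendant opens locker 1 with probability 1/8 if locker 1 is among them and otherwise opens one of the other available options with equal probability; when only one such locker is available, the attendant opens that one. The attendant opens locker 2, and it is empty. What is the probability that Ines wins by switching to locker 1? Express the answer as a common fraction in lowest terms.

8/29

Consider each possible location of the prize voucher in turn.
If it is in locker 1 (prior 1/4): locker 1 holds the prize so is unavailable; the attendant chooses uniformly among the 2 others, probability 1/2; weight (1/4)·(1/2) = 1/8.
If it is in locker 2 (prior 1/4): the attendant opened locker 2, so this case is ruled out; weight (1/4)·0 = 0.
If it is in locker 3 (prior 1/4): locker 1 is available but not opened; locker 2 gets probability (1 − 1/8)/2 = 7/16; weight (1/4)·(7/16) = 7/64.
If it is in locker 4 (prior 1/4): locker 1 is available but not opened, probability 7/8; weight (1/4)·(7/8) = 7/32.
The weights sum to 29/64.
So P(the prize voucher in locker 1 | the attendant opened locker 2) = (1/8) / (29/64) = 8/29.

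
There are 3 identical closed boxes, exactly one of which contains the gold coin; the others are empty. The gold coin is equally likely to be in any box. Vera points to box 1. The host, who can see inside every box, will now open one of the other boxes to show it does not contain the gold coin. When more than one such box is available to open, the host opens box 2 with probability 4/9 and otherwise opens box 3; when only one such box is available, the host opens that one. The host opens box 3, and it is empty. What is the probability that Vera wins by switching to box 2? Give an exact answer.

Condition on the true location of the gold coin.
If it is in box 1 (prior 1/3): box 2 is available but not opened, probability 5/9; weight (1/3)·(5/9) = 5/27.
If it is in box 2 (prior 1/3): only box 3 is available, probability 1; weight (1/3)·1 = 1/3.
If it is in box 3 (prior 1/3): the host opened box 3, so this case is ruled out; weight (1/3)·0 = 0.
The weights sum to 14/27.
So P(the gold coin in box 2 | the host opened box 3) = (1/3) / (14/27) = 9/14.

9/14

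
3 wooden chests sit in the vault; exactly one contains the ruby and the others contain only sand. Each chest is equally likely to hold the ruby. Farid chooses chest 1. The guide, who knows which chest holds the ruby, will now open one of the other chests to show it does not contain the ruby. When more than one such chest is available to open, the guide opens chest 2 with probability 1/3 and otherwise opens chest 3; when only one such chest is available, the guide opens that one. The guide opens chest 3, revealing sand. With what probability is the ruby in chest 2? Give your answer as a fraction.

3/5

Condition on the true location of the ruby.
If it is in chest 1 (prior 1/3): chest 2 is available but not opened, probability 2/3; weight (1/3)·(2/3) = 2/9.
If it is in chest 2 (prior 1/3): only chest 3 is available, probability 1; weight (1/3)·1 = 1/3.
If it is in chest 3 (prior 1/3): the guide opened chest 3, so this case is ruled out; weight (1/3)·0 = 0.
The weights sum to 5/9.
So P(the ruby in chest 2 | the guide opened chest 3) = (1/3) / (5/9) = 3/5.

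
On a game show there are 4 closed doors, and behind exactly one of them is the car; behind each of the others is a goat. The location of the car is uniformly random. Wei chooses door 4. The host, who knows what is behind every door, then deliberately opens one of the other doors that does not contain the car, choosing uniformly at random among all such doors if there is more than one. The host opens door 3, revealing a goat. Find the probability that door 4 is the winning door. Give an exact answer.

1/4

Apply Bayes' rule, conditioning on where the car actually is.
If it is behind either of doors 1 and 2 (prior 1/4 each): the host has 2 equally likely choices, so probability 1/2; weight (1/4)·(1/2) = 1/8 each.
If it is behind door 3 (prior 1/4): the host opened door 3, so this case is ruled out; weight (1/4)·0 = 0.
If it is behind door 4 (prior 1/4): the host has 3 equally likely choices, so probability 1/3; weight (1/4)·(1/3) = 1/12.
The weights sum to 1/3.
So P(the car behind door 4 | the host opened door 3) = (1/12) / (1/3) = 1/4.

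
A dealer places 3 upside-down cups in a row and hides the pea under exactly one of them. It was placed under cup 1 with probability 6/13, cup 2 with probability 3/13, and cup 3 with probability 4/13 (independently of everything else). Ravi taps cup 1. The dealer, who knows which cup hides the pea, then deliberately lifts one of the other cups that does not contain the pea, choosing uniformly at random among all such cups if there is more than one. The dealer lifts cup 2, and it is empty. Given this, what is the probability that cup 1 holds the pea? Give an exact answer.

Apply Bayes' rule, conditioning on where the pea actually is.
If it is under cup 1 (prior 6/13): the dealer has 2 equally likely choices, so probability 1/2; weight (6/13)·(1/2) = 3/13.
If it is under cup 2 (prior 3/13): the dealer opened cup 2, so this case is ruled out; weight (3/13)·0 = 0.
If it is under cup 3 (prior 4/13): the dealer has no choice, probability 1; weight (4/13)·1 = 4/13.
The weights sum to 7/13.
So P(the pea under cup 1 | the dealer opened cup 2) = (3/13) / (7/13) = 3/7.

3/7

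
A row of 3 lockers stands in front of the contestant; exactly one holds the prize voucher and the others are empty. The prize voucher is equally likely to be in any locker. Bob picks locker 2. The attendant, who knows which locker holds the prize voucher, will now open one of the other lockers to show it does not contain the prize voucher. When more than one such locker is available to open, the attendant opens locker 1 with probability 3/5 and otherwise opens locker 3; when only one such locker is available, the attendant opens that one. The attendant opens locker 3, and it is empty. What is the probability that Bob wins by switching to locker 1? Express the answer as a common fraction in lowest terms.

5/7

Apply Bayes' rule, conditioning on where the prize voucher actually is.
If it is in locker 1 (prior 1/3): only locker 3 is available, probability 1; weight (1/3)·1 = 1/3.
If it is in locker 2 (prior 1/3): locker 1 is available but not opened, probability 2/5; weight (1/3)·(2/5) = 2/15.
If it is in locker 3 (prior 1/3): the attendant opened locker 3, so this case is ruled out; weight (1/3)·0 = 0.
The weights sum to 7/15.
So P(the prize voucher in locker 1 | the attendant opened locker 3) = (1/3) / (7/15) = 5/7.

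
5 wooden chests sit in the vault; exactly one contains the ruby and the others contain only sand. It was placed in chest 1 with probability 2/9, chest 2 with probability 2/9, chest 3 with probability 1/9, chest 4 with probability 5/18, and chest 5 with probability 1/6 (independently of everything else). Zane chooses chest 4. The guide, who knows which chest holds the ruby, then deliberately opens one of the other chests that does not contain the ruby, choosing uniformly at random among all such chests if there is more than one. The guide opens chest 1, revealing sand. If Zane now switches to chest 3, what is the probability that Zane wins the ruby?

8/51

Apply Bayes' rule, conditioning on where the ruby actually is.
If it is in chest 1 (prior 2/9): the guide opened chest 1, so this case is ruled out; weight (2/9)·0 = 0.
If it is in chest 2 (prior 2/9): the guide has 3 equally likely choices, so probability 1/3; weight (2/9)·(1/3) = 2/27.
If it is in chest 3 (prior 1/9): the guide has 3 equally likely choices, so probability 1/3; weight (1/9)·(1/3) = 1/27.
If it is in chest 4 (prior 5/18): the guide has 4 equally likely choices, so probability 1/4; weight (5/18)·(1/4) = 5/72.
If it is in chest 5 (prior 1/6): the guide has 3 equally likely choices, so probability 1/3; weight (1/6)·(1/3) = 1/18.
The weights sum to 17/72.
So P(the ruby in chest 3 | the guide opened chest 1) = (1/27) / (17/72) = 8/51.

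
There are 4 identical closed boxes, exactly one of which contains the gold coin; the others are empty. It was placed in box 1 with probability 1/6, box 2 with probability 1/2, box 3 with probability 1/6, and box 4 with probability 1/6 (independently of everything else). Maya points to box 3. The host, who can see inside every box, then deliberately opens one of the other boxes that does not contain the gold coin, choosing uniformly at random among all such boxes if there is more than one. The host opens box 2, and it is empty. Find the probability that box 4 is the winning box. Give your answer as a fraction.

3/8

Apply Bayes' rule, conditioning on where the gold coin actually is.
If it is in either of boxes 1 and 4 (prior 1/6 each): the host has 2 equally likely choices, so probability 1/2; weight (1/6)·(1/2) = 1/12 each.
If it is in box 2 (prior 1/2): the host opened box 2, so this case is ruled out; weight (1/2)·0 = 0.
If it is in box 3 (prior 1/6): the host has 3 equally likely choices, so probability 1/3; weight (1/6)·(1/3) = 1/18.
The weights sum to 2/9.
So P(the gold coin in box 4 | the host opened box 2) = (1/12) / (2/9) = 3/8.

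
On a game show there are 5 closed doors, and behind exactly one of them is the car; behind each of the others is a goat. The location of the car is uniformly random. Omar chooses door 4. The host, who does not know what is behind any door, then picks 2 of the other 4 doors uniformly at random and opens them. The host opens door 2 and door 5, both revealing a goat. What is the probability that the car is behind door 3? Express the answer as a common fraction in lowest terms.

1/3

Because the host chose which doors to open without knowing where the car is, the choice is independent of the prize location. Learning that none of the 2 opened doors holds the car simply rules out those 2 locations and leaves the remaining 3 doors still equally likely by symmetry.
So P(the car behind door 3) = 1/3.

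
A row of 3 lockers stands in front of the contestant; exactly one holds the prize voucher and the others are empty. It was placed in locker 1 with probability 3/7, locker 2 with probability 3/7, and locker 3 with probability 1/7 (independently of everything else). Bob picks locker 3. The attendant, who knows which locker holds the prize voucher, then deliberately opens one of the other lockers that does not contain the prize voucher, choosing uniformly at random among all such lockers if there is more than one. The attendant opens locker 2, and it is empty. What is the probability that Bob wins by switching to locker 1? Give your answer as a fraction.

6/7

Apply Bayes' rule, conditioning on where the prize voucher actually is.
If it is in locker 1 (prior 3/7): the attendant has no choice, probability 1; weight (3/7)·1 = 3/7.
If it is in locker 2 (prior 3/7): the attendant opened locker 2, so this case is ruled out; weight (3/7)·0 = 0.
If it is in locker 3 (prior 1/7): the attendant has 2 equally likely choices, so probability 1/2; weight (1/7)·(1/2) = 1/14.
The weights sum to 1/2.
So P(the prize voucher in locker 1 | the attendant opened locker 2) = (3/7) / (1/2) = 6/7.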